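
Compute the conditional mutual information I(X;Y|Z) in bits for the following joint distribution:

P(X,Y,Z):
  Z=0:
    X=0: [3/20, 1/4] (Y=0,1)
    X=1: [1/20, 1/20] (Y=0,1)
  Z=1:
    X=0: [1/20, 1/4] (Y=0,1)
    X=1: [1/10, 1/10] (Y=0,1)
0.0493 bits

Conditional mutual information: I(X;Y|Z) = H(X|Z) + H(Y|Z) - H(X,Y|Z)

H(Z) = 1.0000
H(X,Z) = 1.8464 → H(X|Z) = 0.8464
H(Y,Z) = 1.9261 → H(Y|Z) = 0.9261
H(X,Y,Z) = 2.7232 → H(X,Y|Z) = 1.7232

I(X;Y|Z) = 0.8464 + 0.9261 - 1.7232 = 0.0493 bits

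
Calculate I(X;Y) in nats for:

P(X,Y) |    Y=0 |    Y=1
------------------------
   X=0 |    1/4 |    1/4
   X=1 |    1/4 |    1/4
0.0000 nats

Mutual information: I(X;Y) = H(X) + H(Y) - H(X,Y)

Marginals:
P(X) = (1/2, 1/2), H(X) = 0.6931 nats
P(Y) = (1/2, 1/2), H(Y) = 0.6931 nats

Joint entropy: H(X,Y) = 1.3863 nats

I(X;Y) = 0.6931 + 0.6931 - 1.3863 = 0.0000 nats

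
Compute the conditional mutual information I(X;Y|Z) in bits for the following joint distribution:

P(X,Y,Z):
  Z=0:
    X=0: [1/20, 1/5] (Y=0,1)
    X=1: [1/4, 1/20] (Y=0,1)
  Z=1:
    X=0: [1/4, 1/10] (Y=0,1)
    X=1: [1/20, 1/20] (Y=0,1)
0.1824 bits

Conditional mutual information: I(X;Y|Z) = H(X|Z) + H(Y|Z) - H(X,Y|Z)

H(Z) = 0.9928
H(X,Z) = 1.8834 → H(X|Z) = 0.8906
H(Y,Z) = 1.9527 → H(Y|Z) = 0.9599
H(X,Y,Z) = 2.6610 → H(X,Y|Z) = 1.6682

I(X;Y|Z) = 0.8906 + 0.9599 - 1.6682 = 0.1824 bits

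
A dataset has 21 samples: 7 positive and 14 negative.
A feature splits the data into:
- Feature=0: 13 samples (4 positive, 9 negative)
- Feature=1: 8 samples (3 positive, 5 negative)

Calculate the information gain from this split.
0.0034 bits

Information Gain = H(Y) - H(Y|Feature)

Before split:
P(positive) = 7/21 = 0.3333
H(Y) = 0.9183 bits

After split:
Feature=0: H = 0.8905 bits (weight = 13/21)
Feature=1: H = 0.9544 bits (weight = 8/21)
H(Y|Feature) = (13/21)×0.8905 + (8/21)×0.9544 = 0.9149 bits

Information Gain = 0.9183 - 0.9149 = 0.0034 bits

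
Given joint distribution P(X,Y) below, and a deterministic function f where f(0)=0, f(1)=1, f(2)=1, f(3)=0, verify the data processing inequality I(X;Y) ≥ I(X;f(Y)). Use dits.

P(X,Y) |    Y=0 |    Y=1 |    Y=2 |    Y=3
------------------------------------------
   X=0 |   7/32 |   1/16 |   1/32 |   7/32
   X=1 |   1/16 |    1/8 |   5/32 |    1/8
I(X;Y) = 0.0491, I(X;f(Y)) = 0.0428, inequality holds: 0.0491 ≥ 0.0428

Data Processing Inequality: For any Markov chain X → Y → Z, we have I(X;Y) ≥ I(X;Z).

Here Z = f(Y) is a deterministic function of Y, forming X → Y → Z.

Original I(X;Y) = 0.0491 dits

After applying f:
P(X,Z) where Z=f(Y):
- P(X,Z=0) = P(X,Y=0) + P(X,Y=3)
- P(X,Z=1) = P(X,Y=1) + P(X,Y=2)

I(X;Z) = I(X;f(Y)) = 0.0428 dits

Verification: 0.0491 ≥ 0.0428 ✓

Information cannot be created by processing; the function f can only lose information about X.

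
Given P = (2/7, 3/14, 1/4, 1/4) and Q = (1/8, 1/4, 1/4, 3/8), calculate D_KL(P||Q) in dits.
0.0442 dits

KL divergence: D_KL(P||Q) = Σ p(x) log(p(x)/q(x))

Computing term by term:
  x=0: 2/7 × log_10[(2/7)/(1/8)] = 2/7 × 0.3590 = 0.1026
  x=1: 3/14 × log_10[(3/14)/(1/4)] = 3/14 × -0.0669 = -0.0143
  x=2: 1/4 × log_10[(1/4)/(1/4)] = 1/4 × 0.0000 = 0.0000
  x=3: 1/4 × log_10[(1/4)/(3/8)] = 1/4 × -0.1761 = -0.0440

D_KL(P||Q) = 0.0442 dits

Note: KL divergence is always non-negative and equals 0 iff P = Q.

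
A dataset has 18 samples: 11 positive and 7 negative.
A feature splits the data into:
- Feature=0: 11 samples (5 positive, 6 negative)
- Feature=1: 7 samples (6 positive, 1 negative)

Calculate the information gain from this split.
0.1265 bits

Information Gain = H(Y) - H(Y|Feature)

Before split:
P(positive) = 11/18 = 0.6111
H(Y) = 0.9641 bits

After split:
Feature=0: H = 0.9940 bits (weight = 11/18)
Feature=1: H = 0.5917 bits (weight = 7/18)
H(Y|Feature) = (11/18)×0.9940 + (7/18)×0.5917 = 0.8376 bits

Information Gain = 0.9641 - 0.8376 = 0.1265 bits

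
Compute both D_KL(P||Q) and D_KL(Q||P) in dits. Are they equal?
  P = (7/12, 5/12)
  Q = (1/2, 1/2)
D_KL(P||Q) = 0.0061, D_KL(Q||P) = 0.0061

KL divergence is not symmetric: D_KL(P||Q) ≠ D_KL(Q||P) in general.

D_KL(P||Q) = 0.0061 dits
D_KL(Q||P) = 0.0061 dits

In this case they happen to be equal (to 4 decimal places).

This asymmetry is why KL divergence is not a true distance metric.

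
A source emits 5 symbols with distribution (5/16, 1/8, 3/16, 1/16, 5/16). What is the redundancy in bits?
0.1953 bits

Redundancy measures how far a source is from maximum entropy:
R = H_max - H(X)

Maximum entropy for 5 symbols: H_max = log_2(5) = 2.3219 bits
Actual entropy: H(X) = 2.1266 bits
Redundancy: R = 2.3219 - 2.1266 = 0.1953 bits

This redundancy represents potential for compression: the source could be compressed by 0.1953 bits per symbol.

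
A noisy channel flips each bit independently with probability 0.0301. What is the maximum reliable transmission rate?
0.8051 bits

For a binary symmetric channel (BSC) with error probability p:
Capacity C = 1 - H(p) bits per symbol

where H(p) = -p log₂(p) - (1-p) log₂(1-p) is the binary entropy function.

H(0.0301) = 0.1949 bits
C = 1 - 0.1949 = 0.8051 bits per symbol

This means we can reliably transmit up to 0.8051 bits of information per channel use.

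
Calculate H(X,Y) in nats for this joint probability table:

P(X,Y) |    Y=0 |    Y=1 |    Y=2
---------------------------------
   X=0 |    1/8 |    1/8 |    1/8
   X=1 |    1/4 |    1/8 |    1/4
1.7329 nats

Joint entropy is H(X,Y) = -Σ_{x,y} p(x,y) log p(x,y).

Summing over all non-zero entries:
H(X,Y) = -[1/8·log_e(1/8) + 1/8·log_e(1/8) + 1/8·log_e(1/8) + 1/4·log_e(1/4) + 1/8·log_e(1/8) + 1/4·log_e(1/4)]
H(X,Y) = 1.7329 nats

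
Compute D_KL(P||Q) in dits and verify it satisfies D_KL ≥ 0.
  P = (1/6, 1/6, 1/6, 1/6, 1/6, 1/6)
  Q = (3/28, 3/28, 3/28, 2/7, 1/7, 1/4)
0.0387 dits

KL divergence satisfies the Gibbs inequality: D_KL(P||Q) ≥ 0 for all distributions P, Q.

D_KL(P||Q) = Σ p(x) log(p(x)/q(x))
Term by term:
  x=0: 1/6 × log_10[(1/6)/(3/28)] = 0.0320
  x=1: 1/6 × log_10[(1/6)/(3/28)] = 0.0320
  x=2: 1/6 × log_10[(1/6)/(3/28)] = 0.0320
  x=3: 1/6 × log_10[(1/6)/(2/7)] = -0.0390
  x=4: 1/6 × log_10[(1/6)/(1/7)] = 0.0112
  x=5: 1/6 × log_10[(1/6)/(1/4)] = -0.0293
D_KL(P||Q) = 0.0387 dits

D_KL(P||Q) = 0.0387 ≥ 0 ✓

This non-negativity is a fundamental property: relative entropy cannot be negative because it measures how different Q is from P.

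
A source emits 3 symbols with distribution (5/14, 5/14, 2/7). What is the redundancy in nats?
0.0052 nats

Redundancy measures how far a source is from maximum entropy:
R = H_max - H(X)

Maximum entropy for 3 symbols: H_max = log_e(3) = 1.0986 nats
Actual entropy: H(X) = 1.0934 nats
Redundancy: R = 1.0986 - 1.0934 = 0.0052 nats

This redundancy represents potential for compression: the source could be compressed by 0.0052 nats per symbol.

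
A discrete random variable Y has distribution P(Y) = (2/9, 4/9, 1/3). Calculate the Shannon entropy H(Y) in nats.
1.0609 nats

Shannon entropy is H(X) = -Σ p(x) log p(x).

For P = (2/9, 4/9, 1/3):
H = -2/9 × log_e(2/9) -4/9 × log_e(4/9) -1/3 × log_e(1/3)
H = 1.0609 nats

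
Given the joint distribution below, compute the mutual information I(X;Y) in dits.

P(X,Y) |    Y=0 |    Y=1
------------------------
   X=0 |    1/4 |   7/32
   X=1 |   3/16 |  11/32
0.0072 dits

Mutual information: I(X;Y) = H(X) + H(Y) - H(X,Y)

Marginals:
P(X) = (15/32, 17/32), H(X) = 0.3002 dits
P(Y) = (7/16, 9/16), H(Y) = 0.2976 dits

Joint entropy: H(X,Y) = 0.5906 dits

I(X;Y) = 0.3002 + 0.2976 - 0.5906 = 0.0072 dits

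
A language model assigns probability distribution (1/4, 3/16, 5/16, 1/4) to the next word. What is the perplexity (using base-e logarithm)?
3.9373

Perplexity is e^H (or exp(H) for natural log).

First, H = -Σ p log p = 1.3705 nats
Perplexity = e^1.3705 = 3.9373

Interpretation: The model's uncertainty is equivalent to choosing uniformly among 3.9 options.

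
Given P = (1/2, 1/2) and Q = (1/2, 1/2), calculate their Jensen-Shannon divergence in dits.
0.0000 dits

Jensen-Shannon divergence is:
JSD(P||Q) = 0.5 × D_KL(P||M) + 0.5 × D_KL(Q||M)
where M = 0.5 × (P + Q) is the mixture distribution.

M = 0.5 × (1/2, 1/2) + 0.5 × (1/2, 1/2) = (1/2, 1/2)

D_KL(P||M) = 0.0000 dits
D_KL(Q||M) = 0.0000 dits

JSD(P||Q) = 0.5 × 0.0000 + 0.5 × 0.0000 = 0.0000 dits

Unlike KL divergence, JSD is symmetric and bounded: 0 ≤ JSD ≤ log(2).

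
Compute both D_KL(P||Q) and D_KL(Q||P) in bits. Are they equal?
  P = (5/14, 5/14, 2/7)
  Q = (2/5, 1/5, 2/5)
D_KL(P||Q) = 0.1017, D_KL(Q||P) = 0.0923

KL divergence is not symmetric: D_KL(P||Q) ≠ D_KL(Q||P) in general.

D_KL(P||Q) = 0.1017 bits
D_KL(Q||P) = 0.0923 bits

No, they are not equal!

This asymmetry is why KL divergence is not a true distance metric.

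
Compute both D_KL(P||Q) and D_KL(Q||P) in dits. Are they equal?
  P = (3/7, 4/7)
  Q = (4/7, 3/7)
D_KL(P||Q) = 0.0178, D_KL(Q||P) = 0.0178

KL divergence is not symmetric: D_KL(P||Q) ≠ D_KL(Q||P) in general.

D_KL(P||Q) = 0.0178 dits
D_KL(Q||P) = 0.0178 dits

In this case they happen to be equal (to 4 decimal places).

This asymmetry is why KL divergence is not a true distance metric.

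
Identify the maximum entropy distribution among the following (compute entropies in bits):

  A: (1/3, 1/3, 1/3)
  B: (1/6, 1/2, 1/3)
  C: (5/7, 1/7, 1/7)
A

For a discrete distribution over n outcomes, entropy is maximized by the uniform distribution.

Computing entropies:
H(A) = 1.5850 bits
H(B) = 1.4591 bits
H(C) = 1.1488 bits

The uniform distribution (where all probabilities equal 1/3) achieves the maximum entropy of log_2(3) = 1.5850 bits.

Distribution A has the highest entropy.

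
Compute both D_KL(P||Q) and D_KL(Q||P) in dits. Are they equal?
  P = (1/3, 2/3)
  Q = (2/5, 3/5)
D_KL(P||Q) = 0.0041, D_KL(Q||P) = 0.0042

KL divergence is not symmetric: D_KL(P||Q) ≠ D_KL(Q||P) in general.

D_KL(P||Q) = 0.0041 dits
D_KL(Q||P) = 0.0042 dits

No, they are not equal!

This asymmetry is why KL divergence is not a true distance metric.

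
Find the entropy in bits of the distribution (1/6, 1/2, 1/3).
1.4591 bits

Shannon entropy is H(X) = -Σ p(x) log p(x).

For P = (1/6, 1/2, 1/3):
H = -1/6 × log_2(1/6) -1/2 × log_2(1/2) -1/3 × log_2(1/3)
H = 1.4591 bits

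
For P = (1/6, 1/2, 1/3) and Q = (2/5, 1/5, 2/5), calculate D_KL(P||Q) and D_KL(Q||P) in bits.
D_KL(P||Q) = 0.3628, D_KL(Q||P) = 0.3460

KL divergence is not symmetric: D_KL(P||Q) ≠ D_KL(Q||P) in general.

D_KL(P||Q) = 0.3628 bits
D_KL(Q||P) = 0.3460 bits

No, they are not equal!

This asymmetry is why KL divergence is not a true distance metric.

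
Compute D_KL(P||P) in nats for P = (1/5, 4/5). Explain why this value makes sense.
0.0000 nats

KL divergence satisfies the Gibbs inequality: D_KL(P||Q) ≥ 0 for all distributions P, Q.

D_KL(P||Q) = Σ p(x) log(p(x)/q(x))
Each term is p(x) × log_e(p(x)/p(x)) = p(x) × log_e(1) = 0, so the sum is 0.
D_KL(P||Q) = 0.0000 nats

When P = Q, the KL divergence is exactly 0, as there is no 'divergence' between identical distributions.

This non-negativity is a fundamental property: relative entropy cannot be negative because it measures how different Q is from P.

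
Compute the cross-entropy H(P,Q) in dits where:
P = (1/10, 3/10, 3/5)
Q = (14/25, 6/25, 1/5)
0.6305 dits

Cross-entropy: H(P,Q) = -Σ p(x) log q(x)

Alternatively: H(P,Q) = H(P) + D_KL(P||Q)
H(P) = 0.3900 dits
D_KL(P||Q) = 0.2405 dits

H(P,Q) = 0.3900 + 0.2405 = 0.6305 dits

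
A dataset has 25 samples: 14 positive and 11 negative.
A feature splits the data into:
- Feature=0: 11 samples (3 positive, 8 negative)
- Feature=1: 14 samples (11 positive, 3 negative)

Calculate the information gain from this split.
0.1979 bits

Information Gain = H(Y) - H(Y|Feature)

Before split:
P(positive) = 14/25 = 0.5600
H(Y) = 0.9896 bits

After split:
Feature=0: H = 0.8454 bits (weight = 11/25)
Feature=1: H = 0.7496 bits (weight = 14/25)
H(Y|Feature) = (11/25)×0.8454 + (14/25)×0.7496 = 0.7917 bits

Information Gain = 0.9896 - 0.7917 = 0.1979 bits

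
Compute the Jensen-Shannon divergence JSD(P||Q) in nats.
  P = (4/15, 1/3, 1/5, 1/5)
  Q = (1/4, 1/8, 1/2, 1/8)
0.0623 nats

Jensen-Shannon divergence is:
JSD(P||Q) = 0.5 × D_KL(P||M) + 0.5 × D_KL(Q||M)
where M = 0.5 × (P + Q) is the mixture distribution.

M = 0.5 × (4/15, 1/3, 1/5, 1/5) + 0.5 × (1/4, 1/8, 1/2, 1/8) = (0.258333, 0.229167, 7/20, 0.1625)

D_KL(P||M) = 0.0630 nats
D_KL(Q||M) = 0.0616 nats

JSD(P||Q) = 0.5 × 0.0630 + 0.5 × 0.0616 = 0.0623 nats

Unlike KL divergence, JSD is symmetric and bounded: 0 ≤ JSD ≤ log(2).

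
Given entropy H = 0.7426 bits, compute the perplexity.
1.6732

Perplexity is 2^H (or exp(H) for natural log).

H = 0.7426 bits
Perplexity = 2^0.7426 = 1.6732

Interpretation: The model's uncertainty is equivalent to choosing uniformly among 1.7 options.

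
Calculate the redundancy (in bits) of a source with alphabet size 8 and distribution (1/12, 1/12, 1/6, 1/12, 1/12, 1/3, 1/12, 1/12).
0.2484 bits

Redundancy measures how far a source is from maximum entropy:
R = H_max - H(X)

Maximum entropy for 8 symbols: H_max = log_2(8) = 3.0000 bits
Actual entropy: H(X) = 2.7516 bits
Redundancy: R = 3.0000 - 2.7516 = 0.2484 bits

This redundancy represents potential for compression: the source could be compressed by 0.2484 bits per symbol.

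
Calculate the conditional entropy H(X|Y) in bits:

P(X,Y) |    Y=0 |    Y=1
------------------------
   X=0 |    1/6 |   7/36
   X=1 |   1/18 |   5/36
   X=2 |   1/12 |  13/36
1.4589 bits

Using the chain rule: H(X|Y) = H(X,Y) - H(Y)

First, compute H(X,Y) = 2.3468 bits

Marginal P(Y) = (11/36, 25/36)
H(Y) = 0.8880 bits

H(X|Y) = H(X,Y) - H(Y) = 2.3468 - 0.8880 = 1.4589 bits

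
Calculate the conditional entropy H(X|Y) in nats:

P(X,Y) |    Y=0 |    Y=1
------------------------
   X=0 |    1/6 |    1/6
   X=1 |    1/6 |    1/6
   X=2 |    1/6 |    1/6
1.0986 nats

Using the chain rule: H(X|Y) = H(X,Y) - H(Y)

First, compute H(X,Y) = 1.7918 nats

Marginal P(Y) = (1/2, 1/2)
H(Y) = 0.6931 nats

H(X|Y) = H(X,Y) - H(Y) = 1.7918 - 0.6931 = 1.0986 nats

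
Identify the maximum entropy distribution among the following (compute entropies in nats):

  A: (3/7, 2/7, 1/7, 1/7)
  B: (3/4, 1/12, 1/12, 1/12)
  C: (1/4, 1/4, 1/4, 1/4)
C

For a discrete distribution over n outcomes, entropy is maximized by the uniform distribution.

Computing entropies:
H(A) = 1.2770 nats
H(B) = 0.8370 nats
H(C) = 1.3863 nats

The uniform distribution (where all probabilities equal 1/4) achieves the maximum entropy of log_e(4) = 1.3863 nats.

Distribution C has the highest entropy.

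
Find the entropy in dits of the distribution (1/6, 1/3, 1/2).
0.4392 dits

Shannon entropy is H(X) = -Σ p(x) log p(x).

For P = (1/6, 1/3, 1/2):
H = -1/6 × log_10(1/6) -1/3 × log_10(1/3) -1/2 × log_10(1/2)
H = 0.4392 dits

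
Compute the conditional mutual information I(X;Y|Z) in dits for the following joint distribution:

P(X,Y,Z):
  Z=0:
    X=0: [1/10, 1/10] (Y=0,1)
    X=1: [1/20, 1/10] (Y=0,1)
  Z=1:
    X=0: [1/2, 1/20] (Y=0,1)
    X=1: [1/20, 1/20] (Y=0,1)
0.0205 dits

Conditional mutual information: I(X;Y|Z) = H(X|Z) + H(Y|Z) - H(X,Y|Z)

H(Z) = 0.2812
H(X,Z) = 0.5062 → H(X|Z) = 0.2250
H(Y,Z) = 0.5062 → H(Y|Z) = 0.2250
H(X,Y,Z) = 0.7107 → H(X,Y|Z) = 0.4295

I(X;Y|Z) = 0.2250 + 0.2250 - 0.4295 = 0.0205 dits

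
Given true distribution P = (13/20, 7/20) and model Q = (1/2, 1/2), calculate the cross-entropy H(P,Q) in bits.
1.0000 bits

Cross-entropy: H(P,Q) = -Σ p(x) log q(x)

Alternatively: H(P,Q) = H(P) + D_KL(P||Q)
H(P) = 0.9341 bits
D_KL(P||Q) = 0.0659 bits

H(P,Q) = 0.9341 + 0.0659 = 1.0000 bits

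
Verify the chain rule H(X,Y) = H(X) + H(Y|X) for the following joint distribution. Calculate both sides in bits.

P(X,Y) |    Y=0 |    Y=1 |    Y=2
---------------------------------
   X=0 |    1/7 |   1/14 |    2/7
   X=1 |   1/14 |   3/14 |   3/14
H(X,Y) = 2.4138, H(X) = 1.0000, H(Y|X) = 1.4138 (all in bits)

Chain rule: H(X,Y) = H(X) + H(Y|X)

Left side — joint entropy directly:
H(X,Y) = -Σ p(x,y) log p(x,y) = 2.4138 bits

Right side — compute H(Y|X) from the conditional distributions:
P(X) = (1/2, 1/2), so H(X) = 1.0000 bits
H(Y|X) = Σ_x P(X=x) · H(Y|X=x):
  P(Y|X=0) = (2/7, 1/7, 4/7), H(Y|X=0) = 1.3788, weight P(X=0) = 1/2
  P(Y|X=1) = (1/7, 3/7, 3/7), H(Y|X=1) = 1.4488, weight P(X=1) = 1/2
H(Y|X) = 1.4138 bits

H(X) + H(Y|X) = 1.0000 + 1.4138 = 2.4138 bits

Both sides equal 2.4138 bits. ✓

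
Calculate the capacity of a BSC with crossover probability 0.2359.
0.2118 bits

For a binary symmetric channel (BSC) with error probability p:
Capacity C = 1 - H(p) bits per symbol

where H(p) = -p log₂(p) - (1-p) log₂(1-p) is the binary entropy function.

H(0.2359) = 0.7882 bits
C = 1 - 0.7882 = 0.2118 bits per symbol

This means we can reliably transmit up to 0.2118 bits of information per channel use.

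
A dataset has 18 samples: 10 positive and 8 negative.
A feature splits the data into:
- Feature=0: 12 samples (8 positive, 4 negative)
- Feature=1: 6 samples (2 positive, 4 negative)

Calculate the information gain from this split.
0.0728 bits

Information Gain = H(Y) - H(Y|Feature)

Before split:
P(positive) = 10/18 = 0.5556
H(Y) = 0.9911 bits

After split:
Feature=0: H = 0.9183 bits (weight = 12/18)
Feature=1: H = 0.9183 bits (weight = 6/18)
H(Y|Feature) = (12/18)×0.9183 + (6/18)×0.9183 = 0.9183 bits

Information Gain = 0.9911 - 0.9183 = 0.0728 bits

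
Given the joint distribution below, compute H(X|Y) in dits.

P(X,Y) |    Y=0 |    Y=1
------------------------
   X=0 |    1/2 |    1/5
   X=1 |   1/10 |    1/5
0.2378 dits

Using the chain rule: H(X|Y) = H(X,Y) - H(Y)

First, compute H(X,Y) = 0.5301 dits

Marginal P(Y) = (3/5, 2/5)
H(Y) = 0.2923 dits

H(X|Y) = H(X,Y) - H(Y) = 0.5301 - 0.2923 = 0.2378 dits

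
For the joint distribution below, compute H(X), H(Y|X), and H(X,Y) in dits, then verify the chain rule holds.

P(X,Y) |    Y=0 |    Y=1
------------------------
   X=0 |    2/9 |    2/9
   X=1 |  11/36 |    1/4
H(X,Y) = 0.5982, H(X) = 0.2983, H(Y|X) = 0.2998 (all in dits)

Chain rule: H(X,Y) = H(X) + H(Y|X)

Left side — joint entropy directly:
H(X,Y) = -Σ p(x,y) log p(x,y) = 0.5982 dits

Right side — compute H(Y|X) from the conditional distributions:
P(X) = (4/9, 5/9), so H(X) = 0.2983 dits
H(Y|X) = Σ_x P(X=x) · H(Y|X=x):
  P(Y|X=0) = (1/2, 1/2), H(Y|X=0) = 0.3010, weight P(X=0) = 4/9
  P(Y|X=1) = (11/20, 9/20), H(Y|X=1) = 0.2989, weight P(X=1) = 5/9
H(Y|X) = 0.2998 dits

H(X) + H(Y|X) = 0.2983 + 0.2998 = 0.5982 dits

Both sides equal 0.5982 dits. ✓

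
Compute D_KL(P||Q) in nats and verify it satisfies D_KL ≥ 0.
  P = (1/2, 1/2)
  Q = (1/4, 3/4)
0.1438 nats

KL divergence satisfies the Gibbs inequality: D_KL(P||Q) ≥ 0 for all distributions P, Q.

D_KL(P||Q) = Σ p(x) log(p(x)/q(x))
Term by term:
  x=0: 1/2 × log_e[(1/2)/(1/4)] = 0.3466
  x=1: 1/2 × log_e[(1/2)/(3/4)] = -0.2027
D_KL(P||Q) = 0.1438 nats

D_KL(P||Q) = 0.1438 ≥ 0 ✓

This non-negativity is a fundamental property: relative entropy cannot be negative because it measures how different Q is from P.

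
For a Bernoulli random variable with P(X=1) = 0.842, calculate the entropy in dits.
0.1895 dits

The binary entropy function is:
H(p) = -p log(p) - (1-p) log(1-p)

H(0.842) = -0.842 × log_10(0.842) - 0.158 × log_10(0.158)
H(0.842) = 0.1895 dits

Note: Binary entropy is maximized at p=0.5 (H=1 bit) and minimized at p=0 or p=1 (H=0).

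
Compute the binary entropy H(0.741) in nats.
0.5720 nats

The binary entropy function is:
H(p) = -p log(p) - (1-p) log(1-p)

H(0.741) = -0.741 × log_e(0.741) - 0.259 × log_e(0.259)
H(0.741) = 0.5720 nats

Note: Binary entropy is maximized at p=0.5 (H=1 bit) and minimized at p=0 or p=1 (H=0).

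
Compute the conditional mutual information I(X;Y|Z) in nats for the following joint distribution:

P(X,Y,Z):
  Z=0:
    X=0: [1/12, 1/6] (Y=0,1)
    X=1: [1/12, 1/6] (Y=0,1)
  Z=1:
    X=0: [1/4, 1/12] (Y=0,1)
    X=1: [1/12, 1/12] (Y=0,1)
0.0153 nats

Conditional mutual information: I(X;Y|Z) = H(X|Z) + H(Y|Z) - H(X,Y|Z)

H(Z) = 0.6931
H(X,Z) = 1.3580 → H(X|Z) = 0.6648
H(Y,Z) = 1.3297 → H(Y|Z) = 0.6365
H(X,Y,Z) = 1.9792 → H(X,Y|Z) = 1.2861

I(X;Y|Z) = 0.6648 + 0.6365 - 1.2861 = 0.0153 nats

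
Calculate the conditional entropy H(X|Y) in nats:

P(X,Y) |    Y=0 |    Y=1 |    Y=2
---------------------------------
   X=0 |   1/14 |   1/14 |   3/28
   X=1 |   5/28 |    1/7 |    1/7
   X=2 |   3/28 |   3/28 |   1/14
1.0497 nats

Using the chain rule: H(X|Y) = H(X,Y) - H(Y)

First, compute H(X,Y) = 2.1471 nats

Marginal P(Y) = (5/14, 9/28, 9/28)
H(Y) = 1.0974 nats

H(X|Y) = H(X,Y) - H(Y) = 2.1471 - 1.0974 = 1.0497 nats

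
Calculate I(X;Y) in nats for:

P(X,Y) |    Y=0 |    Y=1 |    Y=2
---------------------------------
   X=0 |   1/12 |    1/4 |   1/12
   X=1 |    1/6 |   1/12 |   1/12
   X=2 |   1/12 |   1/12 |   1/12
0.0604 nats

Mutual information: I(X;Y) = H(X) + H(Y) - H(X,Y)

Marginals:
P(X) = (5/12, 1/3, 1/4), H(X) = 1.0776 nats
P(Y) = (1/3, 5/12, 1/4), H(Y) = 1.0776 nats

Joint entropy: H(X,Y) = 2.0947 nats

I(X;Y) = 1.0776 + 1.0776 - 2.0947 = 0.0604 nats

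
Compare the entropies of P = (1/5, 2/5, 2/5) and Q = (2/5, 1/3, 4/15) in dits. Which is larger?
Q

Computing entropies in dits:
H(P) = 0.4581
H(Q) = 0.4713

Distribution Q has higher entropy.

Intuition: The distribution closer to uniform (more spread out) has higher entropy.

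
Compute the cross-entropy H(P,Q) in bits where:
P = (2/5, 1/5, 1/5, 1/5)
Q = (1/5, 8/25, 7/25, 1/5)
2.0892 bits

Cross-entropy: H(P,Q) = -Σ p(x) log q(x)

Alternatively: H(P,Q) = H(P) + D_KL(P||Q)
H(P) = 1.9219 bits
D_KL(P||Q) = 0.1673 bits

H(P,Q) = 1.9219 + 0.1673 = 2.0892 bits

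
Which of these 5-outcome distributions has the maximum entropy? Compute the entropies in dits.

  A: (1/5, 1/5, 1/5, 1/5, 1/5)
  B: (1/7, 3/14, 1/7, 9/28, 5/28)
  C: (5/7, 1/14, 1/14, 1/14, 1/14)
A

For a discrete distribution over n outcomes, entropy is maximized by the uniform distribution.

Computing entropies:
H(A) = 0.6990 dits
H(B) = 0.6769 dits
H(C) = 0.4318 dits

The uniform distribution (where all probabilities equal 1/5) achieves the maximum entropy of log_10(5) = 0.6990 dits.

Distribution A has the highest entropy.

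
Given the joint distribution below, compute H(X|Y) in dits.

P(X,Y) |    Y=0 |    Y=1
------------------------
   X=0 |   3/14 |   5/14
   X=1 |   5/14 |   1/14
0.2480 dits

Using the chain rule: H(X|Y) = H(X,Y) - H(Y)

First, compute H(X,Y) = 0.5446 dits

Marginal P(Y) = (4/7, 3/7)
H(Y) = 0.2966 dits

H(X|Y) = H(X,Y) - H(Y) = 0.5446 - 0.2966 = 0.2480 dits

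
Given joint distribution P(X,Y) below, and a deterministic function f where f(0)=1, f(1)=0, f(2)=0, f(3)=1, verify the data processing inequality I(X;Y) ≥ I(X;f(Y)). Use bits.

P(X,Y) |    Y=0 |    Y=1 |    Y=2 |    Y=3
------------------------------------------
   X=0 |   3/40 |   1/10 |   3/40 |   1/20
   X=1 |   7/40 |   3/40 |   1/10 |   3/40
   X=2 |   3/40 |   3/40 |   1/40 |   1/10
I(X;Y) = 0.0661, I(X;f(Y)) = 0.0234, inequality holds: 0.0661 ≥ 0.0234

Data Processing Inequality: For any Markov chain X → Y → Z, we have I(X;Y) ≥ I(X;Z).

Here Z = f(Y) is a deterministic function of Y, forming X → Y → Z.

Original I(X;Y) = 0.0661 bits

After applying f:
P(X,Z) where Z=f(Y):
- P(X,Z=0) = P(X,Y=1) + P(X,Y=2)
- P(X,Z=1) = P(X,Y=0) + P(X,Y=3)

I(X;Z) = I(X;f(Y)) = 0.0234 bits

Verification: 0.0661 ≥ 0.0234 ✓

Information cannot be created by processing; the function f can only lose information about X.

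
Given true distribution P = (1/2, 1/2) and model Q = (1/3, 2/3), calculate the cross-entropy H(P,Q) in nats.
0.7520 nats

Cross-entropy: H(P,Q) = -Σ p(x) log q(x)

Alternatively: H(P,Q) = H(P) + D_KL(P||Q)
H(P) = 0.6931 nats
D_KL(P||Q) = 0.0589 nats

H(P,Q) = 0.6931 + 0.0589 = 0.7520 nats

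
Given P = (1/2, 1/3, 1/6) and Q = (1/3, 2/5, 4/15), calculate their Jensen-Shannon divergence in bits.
0.0227 bits

Jensen-Shannon divergence is:
JSD(P||Q) = 0.5 × D_KL(P||M) + 0.5 × D_KL(Q||M)
where M = 0.5 × (P + Q) is the mixture distribution.

M = 0.5 × (1/2, 1/3, 1/6) + 0.5 × (1/3, 2/5, 4/15) = (5/12, 11/30, 0.216667)

D_KL(P||M) = 0.0226 bits
D_KL(Q||M) = 0.0228 bits

JSD(P||Q) = 0.5 × 0.0226 + 0.5 × 0.0228 = 0.0227 bits

Unlike KL divergence, JSD is symmetric and bounded: 0 ≤ JSD ≤ log(2).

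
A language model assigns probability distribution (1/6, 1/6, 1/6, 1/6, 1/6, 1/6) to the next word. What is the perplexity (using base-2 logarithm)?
6.0000

Perplexity is 2^H (or exp(H) for natural log).

First, H = -Σ p log p = 2.5850 bits
Perplexity = 2^2.5850 = 6.0000

Interpretation: The model's uncertainty is equivalent to choosing uniformly among 6.0 options.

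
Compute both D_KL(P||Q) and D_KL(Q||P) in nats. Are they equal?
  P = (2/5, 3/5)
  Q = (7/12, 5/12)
D_KL(P||Q) = 0.0679, D_KL(Q||P) = 0.0682

KL divergence is not symmetric: D_KL(P||Q) ≠ D_KL(Q||P) in general.

D_KL(P||Q) = 0.0679 nats
D_KL(Q||P) = 0.0682 nats

No, they are not equal!

This asymmetry is why KL divergence is not a true distance metric.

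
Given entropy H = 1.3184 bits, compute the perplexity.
2.4939

Perplexity is 2^H (or exp(H) for natural log).

H = 1.3184 bits
Perplexity = 2^1.3184 = 2.4939

Interpretation: The model's uncertainty is equivalent to choosing uniformly among 2.5 options.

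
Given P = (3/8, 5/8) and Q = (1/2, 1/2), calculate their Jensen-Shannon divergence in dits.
0.0035 dits

Jensen-Shannon divergence is:
JSD(P||Q) = 0.5 × D_KL(P||M) + 0.5 × D_KL(Q||M)
where M = 0.5 × (P + Q) is the mixture distribution.

M = 0.5 × (3/8, 5/8) + 0.5 × (1/2, 1/2) = (7/16, 9/16)

D_KL(P||M) = 0.0035 dits
D_KL(Q||M) = 0.0034 dits

JSD(P||Q) = 0.5 × 0.0035 + 0.5 × 0.0034 = 0.0035 dits

Unlike KL divergence, JSD is symmetric and bounded: 0 ≤ JSD ≤ log(2).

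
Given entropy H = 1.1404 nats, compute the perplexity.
3.1280

Perplexity is e^H (or exp(H) for natural log).

H = 1.1404 nats
Perplexity = e^1.1404 = 3.1280

Interpretation: The model's uncertainty is equivalent to choosing uniformly among 3.1 options.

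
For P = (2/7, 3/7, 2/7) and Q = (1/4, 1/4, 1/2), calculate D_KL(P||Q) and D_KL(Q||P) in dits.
D_KL(P||Q) = 0.0475, D_KL(Q||P) = 0.0485

KL divergence is not symmetric: D_KL(P||Q) ≠ D_KL(Q||P) in general.

D_KL(P||Q) = 0.0475 dits
D_KL(Q||P) = 0.0485 dits

No, they are not equal!

This asymmetry is why KL divergence is not a true distance metric.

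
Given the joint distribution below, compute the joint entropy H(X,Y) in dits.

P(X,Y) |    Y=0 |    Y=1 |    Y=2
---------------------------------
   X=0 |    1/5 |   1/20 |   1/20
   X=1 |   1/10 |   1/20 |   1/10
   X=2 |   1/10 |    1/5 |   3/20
0.8983 dits

Joint entropy is H(X,Y) = -Σ_{x,y} p(x,y) log p(x,y).

Summing over all non-zero entries:
H(X,Y) = -[1/5·log_10(1/5) + 1/20·log_10(1/20) + 1/20·log_10(1/20) + 1/10·log_10(1/10) + 1/20·log_10(1/20) + 1/10·log_10(1/10) + 1/10·log_10(1/10) + 1/5·log_10(1/5) + 3/20·log_10(3/20)]
H(X,Y) = 0.8983 dits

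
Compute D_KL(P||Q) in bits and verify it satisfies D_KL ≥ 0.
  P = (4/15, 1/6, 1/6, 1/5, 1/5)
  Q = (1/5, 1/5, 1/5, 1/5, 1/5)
0.0230 bits

KL divergence satisfies the Gibbs inequality: D_KL(P||Q) ≥ 0 for all distributions P, Q.

D_KL(P||Q) = Σ p(x) log(p(x)/q(x))
Term by term:
  x=0: 4/15 × log_2[(4/15)/(1/5)] = 0.1107
  x=1: 1/6 × log_2[(1/6)/(1/5)] = -0.0438
  x=2: 1/6 × log_2[(1/6)/(1/5)] = -0.0438
  x=3: 1/5 × log_2[(1/5)/(1/5)] = 0.0000
  x=4: 1/5 × log_2[(1/5)/(1/5)] = 0.0000
D_KL(P||Q) = 0.0230 bits

D_KL(P||Q) = 0.0230 ≥ 0 ✓

This non-negativity is a fundamental property: relative entropy cannot be negative because it measures how different Q is from P.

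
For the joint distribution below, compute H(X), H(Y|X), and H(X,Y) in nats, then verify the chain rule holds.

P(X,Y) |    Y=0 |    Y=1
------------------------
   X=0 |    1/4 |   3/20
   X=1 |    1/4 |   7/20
H(X,Y) = 1.3452, H(X) = 0.6730, H(Y|X) = 0.6721 (all in nats)

Chain rule: H(X,Y) = H(X) + H(Y|X)

Left side — joint entropy directly:
H(X,Y) = -Σ p(x,y) log p(x,y) = 1.3452 nats

Right side — compute H(Y|X) from the conditional distributions:
P(X) = (2/5, 3/5), so H(X) = 0.6730 nats
H(Y|X) = Σ_x P(X=x) · H(Y|X=x):
  P(Y|X=0) = (5/8, 3/8), H(Y|X=0) = 0.6616, weight P(X=0) = 2/5
  P(Y|X=1) = (5/12, 7/12), H(Y|X=1) = 0.6792, weight P(X=1) = 3/5
H(Y|X) = 0.6721 nats

H(X) + H(Y|X) = 0.6730 + 0.6721 = 1.3452 nats

Both sides equal 1.3452 nats. ✓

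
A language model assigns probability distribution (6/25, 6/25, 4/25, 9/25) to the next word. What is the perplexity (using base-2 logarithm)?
3.8421

Perplexity is 2^H (or exp(H) for natural log).

First, H = -Σ p log p = 1.9419 bits
Perplexity = 2^1.9419 = 3.8421

Interpretation: The model's uncertainty is equivalent to choosing uniformly among 3.8 options.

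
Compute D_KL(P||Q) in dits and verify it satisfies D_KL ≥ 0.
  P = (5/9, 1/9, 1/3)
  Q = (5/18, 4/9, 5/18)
0.1267 dits

KL divergence satisfies the Gibbs inequality: D_KL(P||Q) ≥ 0 for all distributions P, Q.

D_KL(P||Q) = Σ p(x) log(p(x)/q(x))
Term by term:
  x=0: 5/9 × log_10[(5/9)/(5/18)] = 0.1672
  x=1: 1/9 × log_10[(1/9)/(4/9)] = -0.0669
  x=2: 1/3 × log_10[(1/3)/(5/18)] = 0.0264
D_KL(P||Q) = 0.1267 dits

D_KL(P||Q) = 0.1267 ≥ 0 ✓

This non-negativity is a fundamental property: relative entropy cannot be negative because it measures how different Q is from P.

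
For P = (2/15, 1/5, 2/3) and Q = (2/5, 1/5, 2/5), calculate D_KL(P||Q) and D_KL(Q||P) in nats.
D_KL(P||Q) = 0.1941, D_KL(Q||P) = 0.2351

KL divergence is not symmetric: D_KL(P||Q) ≠ D_KL(Q||P) in general.

D_KL(P||Q) = 0.1941 nats
D_KL(Q||P) = 0.2351 nats

No, they are not equal!

This asymmetry is why KL divergence is not a true distance metric.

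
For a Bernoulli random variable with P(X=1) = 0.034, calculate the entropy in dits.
0.0644 dits

The binary entropy function is:
H(p) = -p log(p) - (1-p) log(1-p)

H(0.034) = -0.034 × log_10(0.034) - 0.966 × log_10(0.966)
H(0.034) = 0.0644 dits

Note: Binary entropy is maximized at p=0.5 (H=1 bit) and minimized at p=0 or p=1 (H=0).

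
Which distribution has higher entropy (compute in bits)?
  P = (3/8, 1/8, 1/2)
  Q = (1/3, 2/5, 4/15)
Q

Computing entropies in bits:
H(P) = 1.4056
H(Q) = 1.5656

Distribution Q has higher entropy.

Intuition: The distribution closer to uniform (more spread out) has higher entropy.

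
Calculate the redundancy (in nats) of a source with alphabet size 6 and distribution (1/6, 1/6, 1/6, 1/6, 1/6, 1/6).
0.0000 nats

Redundancy measures how far a source is from maximum entropy:
R = H_max - H(X)

Maximum entropy for 6 symbols: H_max = log_e(6) = 1.7918 nats
Actual entropy: H(X) = 1.7918 nats
Redundancy: R = 1.7918 - 1.7918 = 0.0000 nats

This redundancy represents potential for compression: the source could be compressed by 0.0000 nats per symbol.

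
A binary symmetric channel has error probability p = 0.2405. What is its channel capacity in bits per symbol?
0.2041 bits

For a binary symmetric channel (BSC) with error probability p:
Capacity C = 1 - H(p) bits per symbol

where H(p) = -p log₂(p) - (1-p) log₂(1-p) is the binary entropy function.

H(0.2405) = 0.7959 bits
C = 1 - 0.7959 = 0.2041 bits per symbol

This means we can reliably transmit up to 0.2041 bits of information per channel use.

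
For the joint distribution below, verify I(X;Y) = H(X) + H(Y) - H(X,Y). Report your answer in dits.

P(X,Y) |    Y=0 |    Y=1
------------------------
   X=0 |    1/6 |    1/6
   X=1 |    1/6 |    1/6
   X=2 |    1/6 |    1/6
I(X;Y) = 0.0000 dits

Mutual information has multiple equivalent forms:
- I(X;Y) = H(X) - H(X|Y)
- I(X;Y) = H(Y) - H(Y|X)
- I(X;Y) = H(X) + H(Y) - H(X,Y)

Computing all quantities:
H(X) = 0.4771, H(Y) = 0.3010, H(X,Y) = 0.7782
H(X|Y) = 0.4771, H(Y|X) = 0.3010

Verification:
H(X) - H(X|Y) = 0.4771 - 0.4771 = 0.0000
H(Y) - H(Y|X) = 0.3010 - 0.3010 = 0.0000
H(X) + H(Y) - H(X,Y) = 0.4771 + 0.3010 - 0.7782 = 0.0000

All forms give I(X;Y) = 0.0000 dits. ✓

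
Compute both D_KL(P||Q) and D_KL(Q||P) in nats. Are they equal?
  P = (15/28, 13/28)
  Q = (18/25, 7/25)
D_KL(P||Q) = 0.0764, D_KL(Q||P) = 0.0713

KL divergence is not symmetric: D_KL(P||Q) ≠ D_KL(Q||P) in general.

D_KL(P||Q) = 0.0764 nats
D_KL(Q||P) = 0.0713 nats

No, they are not equal!

This asymmetry is why KL divergence is not a true distance metric.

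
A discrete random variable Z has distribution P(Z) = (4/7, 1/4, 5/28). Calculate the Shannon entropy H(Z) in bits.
1.4052 bits

Shannon entropy is H(X) = -Σ p(x) log p(x).

For P = (4/7, 1/4, 5/28):
H = -4/7 × log_2(4/7) -1/4 × log_2(1/4) -5/28 × log_2(5/28)
H = 1.4052 bits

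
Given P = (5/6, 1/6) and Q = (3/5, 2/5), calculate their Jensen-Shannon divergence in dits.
0.0149 dits

Jensen-Shannon divergence is:
JSD(P||Q) = 0.5 × D_KL(P||M) + 0.5 × D_KL(Q||M)
where M = 0.5 × (P + Q) is the mixture distribution.

M = 0.5 × (5/6, 1/6) + 0.5 × (3/5, 2/5) = (0.716667, 0.283333)

D_KL(P||M) = 0.0162 dits
D_KL(Q||M) = 0.0136 dits

JSD(P||Q) = 0.5 × 0.0162 + 0.5 × 0.0136 = 0.0149 dits

Unlike KL divergence, JSD is symmetric and bounded: 0 ≤ JSD ≤ log(2).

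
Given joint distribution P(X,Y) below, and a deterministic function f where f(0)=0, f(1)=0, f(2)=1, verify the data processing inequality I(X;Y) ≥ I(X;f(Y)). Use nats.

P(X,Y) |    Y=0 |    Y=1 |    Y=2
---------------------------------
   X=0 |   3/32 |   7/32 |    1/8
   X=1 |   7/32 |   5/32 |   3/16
I(X;Y) = 0.0294, I(X;f(Y)) = 0.0013, inequality holds: 0.0294 ≥ 0.0013

Data Processing Inequality: For any Markov chain X → Y → Z, we have I(X;Y) ≥ I(X;Z).

Here Z = f(Y) is a deterministic function of Y, forming X → Y → Z.

Original I(X;Y) = 0.0294 nats

After applying f:
P(X,Z) where Z=f(Y):
- P(X,Z=0) = P(X,Y=0) + P(X,Y=1)
- P(X,Z=1) = P(X,Y=2)

I(X;Z) = I(X;f(Y)) = 0.0013 nats

Verification: 0.0294 ≥ 0.0013 ✓

Information cannot be created by processing; the function f can only lose information about X.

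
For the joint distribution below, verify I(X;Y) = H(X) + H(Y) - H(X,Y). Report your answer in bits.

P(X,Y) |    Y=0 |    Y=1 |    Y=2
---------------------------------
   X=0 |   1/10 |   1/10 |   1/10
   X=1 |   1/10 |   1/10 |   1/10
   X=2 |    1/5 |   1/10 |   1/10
I(X;Y) = 0.0200 bits

Mutual information has multiple equivalent forms:
- I(X;Y) = H(X) - H(X|Y)
- I(X;Y) = H(Y) - H(Y|X)
- I(X;Y) = H(X) + H(Y) - H(X,Y)

Computing all quantities:
H(X) = 1.5710, H(Y) = 1.5710, H(X,Y) = 3.1219
H(X|Y) = 1.5510, H(Y|X) = 1.5510

Verification:
H(X) - H(X|Y) = 1.5710 - 1.5510 = 0.0200
H(Y) - H(Y|X) = 1.5710 - 1.5510 = 0.0200
H(X) + H(Y) - H(X,Y) = 1.5710 + 1.5710 - 3.1219 = 0.0200

All forms give I(X;Y) = 0.0200 bits. ✓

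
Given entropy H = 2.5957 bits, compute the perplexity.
6.0448

Perplexity is 2^H (or exp(H) for natural log).

H = 2.5957 bits
Perplexity = 2^2.5957 = 6.0448

Interpretation: The model's uncertainty is equivalent to choosing uniformly among 6.0 options.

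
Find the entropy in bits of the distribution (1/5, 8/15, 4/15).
1.4566 bits

Shannon entropy is H(X) = -Σ p(x) log p(x).

For P = (1/5, 8/15, 4/15):
H = -1/5 × log_2(1/5) -8/15 × log_2(8/15) -4/15 × log_2(4/15)
H = 1.4566 bits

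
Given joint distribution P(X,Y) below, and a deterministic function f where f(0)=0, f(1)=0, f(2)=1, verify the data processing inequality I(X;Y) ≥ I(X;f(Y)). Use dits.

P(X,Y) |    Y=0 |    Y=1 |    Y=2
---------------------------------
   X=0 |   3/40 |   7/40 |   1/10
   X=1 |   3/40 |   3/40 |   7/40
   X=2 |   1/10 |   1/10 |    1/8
I(X;Y) = 0.0152, I(X;f(Y)) = 0.0099, inequality holds: 0.0152 ≥ 0.0099

Data Processing Inequality: For any Markov chain X → Y → Z, we have I(X;Y) ≥ I(X;Z).

Here Z = f(Y) is a deterministic function of Y, forming X → Y → Z.

Original I(X;Y) = 0.0152 dits

After applying f:
P(X,Z) where Z=f(Y):
- P(X,Z=0) = P(X,Y=0) + P(X,Y=1)
- P(X,Z=1) = P(X,Y=2)

I(X;Z) = I(X;f(Y)) = 0.0099 dits

Verification: 0.0152 ≥ 0.0099 ✓

Information cannot be created by processing; the function f can only lose information about X.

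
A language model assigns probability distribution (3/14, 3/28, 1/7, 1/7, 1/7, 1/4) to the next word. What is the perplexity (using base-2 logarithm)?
5.7543

Perplexity is 2^H (or exp(H) for natural log).

First, H = -Σ p log p = 2.5246 bits
Perplexity = 2^2.5246 = 5.7543

Interpretation: The model's uncertainty is equivalent to choosing uniformly among 5.8 options.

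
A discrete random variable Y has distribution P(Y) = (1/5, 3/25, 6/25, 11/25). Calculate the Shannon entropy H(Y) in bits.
1.8467 bits

Shannon entropy is H(X) = -Σ p(x) log p(x).

For P = (1/5, 3/25, 6/25, 11/25):
H = -1/5 × log_2(1/5) -3/25 × log_2(3/25) -6/25 × log_2(6/25) -11/25 × log_2(11/25)
H = 1.8467 bits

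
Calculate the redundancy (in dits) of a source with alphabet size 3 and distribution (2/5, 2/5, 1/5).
0.0190 dits

Redundancy measures how far a source is from maximum entropy:
R = H_max - H(X)

Maximum entropy for 3 symbols: H_max = log_10(3) = 0.4771 dits
Actual entropy: H(X) = 0.4581 dits
Redundancy: R = 0.4771 - 0.4581 = 0.0190 dits

This redundancy represents potential for compression: the source could be compressed by 0.0190 dits per symbol.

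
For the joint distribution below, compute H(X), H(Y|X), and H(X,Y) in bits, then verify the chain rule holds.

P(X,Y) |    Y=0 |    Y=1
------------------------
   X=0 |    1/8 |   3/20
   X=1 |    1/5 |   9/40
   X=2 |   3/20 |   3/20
H(X,Y) = 2.5552, H(X) = 1.5579, H(Y|X) = 0.9973 (all in bits)

Chain rule: H(X,Y) = H(X) + H(Y|X)

Left side — joint entropy directly:
H(X,Y) = -Σ p(x,y) log p(x,y) = 2.5552 bits

Right side — compute H(Y|X) from the conditional distributions:
P(X) = (11/40, 17/40, 3/10), so H(X) = 1.5579 bits
H(Y|X) = Σ_x P(X=x) · H(Y|X=x):
  P(Y|X=0) = (5/11, 6/11), H(Y|X=0) = 0.9940, weight P(X=0) = 11/40
  P(Y|X=1) = (8/17, 9/17), H(Y|X=1) = 0.9975, weight P(X=1) = 17/40
  P(Y|X=2) = (1/2, 1/2), H(Y|X=2) = 1.0000, weight P(X=2) = 3/10
H(Y|X) = 0.9973 bits

H(X) + H(Y|X) = 1.5579 + 0.9973 = 2.5552 bits

Both sides equal 2.5552 bits. ✓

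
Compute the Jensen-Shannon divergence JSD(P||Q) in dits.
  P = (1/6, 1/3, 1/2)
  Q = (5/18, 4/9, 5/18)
0.0118 dits

Jensen-Shannon divergence is:
JSD(P||Q) = 0.5 × D_KL(P||M) + 0.5 × D_KL(Q||M)
where M = 0.5 × (P + Q) is the mixture distribution.

M = 0.5 × (1/6, 1/3, 1/2) + 0.5 × (5/18, 4/9, 5/18) = (2/9, 7/18, 7/18)

D_KL(P||M) = 0.0114 dits
D_KL(Q||M) = 0.0121 dits

JSD(P||Q) = 0.5 × 0.0114 + 0.5 × 0.0121 = 0.0118 dits

Unlike KL divergence, JSD is symmetric and bounded: 0 ≤ JSD ≤ log(2).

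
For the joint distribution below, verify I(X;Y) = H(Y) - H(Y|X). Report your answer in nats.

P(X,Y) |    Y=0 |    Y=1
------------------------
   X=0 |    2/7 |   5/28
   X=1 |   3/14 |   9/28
I(X;Y) = 0.0233 nats

Mutual information has multiple equivalent forms:
- I(X;Y) = H(X) - H(X|Y)
- I(X;Y) = H(Y) - H(Y|X)
- I(X;Y) = H(X) + H(Y) - H(X,Y)

Computing all quantities:
H(X) = 0.6906, H(Y) = 0.6931, H(X,Y) = 1.3605
H(X|Y) = 0.6673, H(Y|X) = 0.6699

Verification:
H(X) - H(X|Y) = 0.6906 - 0.6673 = 0.0233
H(Y) - H(Y|X) = 0.6931 - 0.6699 = 0.0233
H(X) + H(Y) - H(X,Y) = 0.6906 + 0.6931 - 1.3605 = 0.0233

All forms give I(X;Y) = 0.0233 nats. ✓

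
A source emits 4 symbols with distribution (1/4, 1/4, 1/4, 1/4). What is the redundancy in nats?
0.0000 nats

Redundancy measures how far a source is from maximum entropy:
R = H_max - H(X)

Maximum entropy for 4 symbols: H_max = log_e(4) = 1.3863 nats
Actual entropy: H(X) = 1.3863 nats
Redundancy: R = 1.3863 - 1.3863 = 0.0000 nats

This redundancy represents potential for compression: the source could be compressed by 0.0000 nats per symbol.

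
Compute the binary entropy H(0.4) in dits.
0.2923 dits

The binary entropy function is:
H(p) = -p log(p) - (1-p) log(1-p)

H(0.4) = -0.4 × log_10(0.4) - 0.6 × log_10(0.6)
H(0.4) = 0.2923 dits

Note: Binary entropy is maximized at p=0.5 (H=1 bit) and minimized at p=0 or p=1 (H=0).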